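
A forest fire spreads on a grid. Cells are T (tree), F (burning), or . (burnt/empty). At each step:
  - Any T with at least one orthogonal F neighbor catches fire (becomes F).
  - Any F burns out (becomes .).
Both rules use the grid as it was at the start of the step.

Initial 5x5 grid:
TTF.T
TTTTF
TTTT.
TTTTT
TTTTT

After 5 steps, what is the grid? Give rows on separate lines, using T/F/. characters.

Step 1: 4 trees catch fire, 2 burn out
  TF..F
  TTFF.
  TTTT.
  TTTTT
  TTTTT
Step 2: 4 trees catch fire, 4 burn out
  F....
  TF...
  TTFF.
  TTTTT
  TTTTT
Step 3: 4 trees catch fire, 4 burn out
  .....
  F....
  TF...
  TTFFT
  TTTTT
Step 4: 5 trees catch fire, 4 burn out
  .....
  .....
  F....
  TF..F
  TTFFT
Step 5: 3 trees catch fire, 5 burn out
  .....
  .....
  .....
  F....
  TF..F

.....
.....
.....
F....
TF..F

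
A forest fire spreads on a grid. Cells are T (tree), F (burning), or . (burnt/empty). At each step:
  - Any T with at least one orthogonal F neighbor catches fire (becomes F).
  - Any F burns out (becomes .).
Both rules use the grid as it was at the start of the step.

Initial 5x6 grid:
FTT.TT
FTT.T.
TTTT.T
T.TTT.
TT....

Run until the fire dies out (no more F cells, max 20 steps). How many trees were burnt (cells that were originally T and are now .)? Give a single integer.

Answer: 14

Derivation:
Step 1: +3 fires, +2 burnt (F count now 3)
Step 2: +4 fires, +3 burnt (F count now 4)
Step 3: +2 fires, +4 burnt (F count now 2)
Step 4: +3 fires, +2 burnt (F count now 3)
Step 5: +1 fires, +3 burnt (F count now 1)
Step 6: +1 fires, +1 burnt (F count now 1)
Step 7: +0 fires, +1 burnt (F count now 0)
Fire out after step 7
Initially T: 18, now '.': 26
Total burnt (originally-T cells now '.'): 14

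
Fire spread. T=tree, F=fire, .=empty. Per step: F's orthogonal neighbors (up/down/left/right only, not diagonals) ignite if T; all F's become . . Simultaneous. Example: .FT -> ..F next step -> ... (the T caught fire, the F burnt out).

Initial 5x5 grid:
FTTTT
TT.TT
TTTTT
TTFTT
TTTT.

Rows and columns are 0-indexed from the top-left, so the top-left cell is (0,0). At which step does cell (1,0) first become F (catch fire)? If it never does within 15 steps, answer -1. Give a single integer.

Step 1: cell (1,0)='F' (+6 fires, +2 burnt)
  -> target ignites at step 1
Step 2: cell (1,0)='.' (+9 fires, +6 burnt)
Step 3: cell (1,0)='.' (+4 fires, +9 burnt)
Step 4: cell (1,0)='.' (+2 fires, +4 burnt)
Step 5: cell (1,0)='.' (+0 fires, +2 burnt)
  fire out at step 5

1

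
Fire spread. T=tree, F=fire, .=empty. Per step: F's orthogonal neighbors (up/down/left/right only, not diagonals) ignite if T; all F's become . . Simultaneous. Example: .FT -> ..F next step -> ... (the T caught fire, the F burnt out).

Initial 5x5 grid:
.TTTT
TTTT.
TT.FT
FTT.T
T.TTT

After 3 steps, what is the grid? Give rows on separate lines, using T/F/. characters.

Step 1: 5 trees catch fire, 2 burn out
  .TTTT
  TTTF.
  FT..F
  .FT.T
  F.TTT
Step 2: 6 trees catch fire, 5 burn out
  .TTFT
  FTF..
  .F...
  ..F.F
  ..TTT
Step 3: 5 trees catch fire, 6 burn out
  .TF.F
  .F...
  .....
  .....
  ..FTF

.TF.F
.F...
.....
.....
..FTF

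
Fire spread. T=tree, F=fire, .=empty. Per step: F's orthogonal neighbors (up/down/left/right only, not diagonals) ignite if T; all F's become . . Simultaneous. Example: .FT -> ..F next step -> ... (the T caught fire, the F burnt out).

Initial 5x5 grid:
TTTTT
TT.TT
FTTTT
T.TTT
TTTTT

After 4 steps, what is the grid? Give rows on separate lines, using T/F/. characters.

Step 1: 3 trees catch fire, 1 burn out
  TTTTT
  FT.TT
  .FTTT
  F.TTT
  TTTTT
Step 2: 4 trees catch fire, 3 burn out
  FTTTT
  .F.TT
  ..FTT
  ..TTT
  FTTTT
Step 3: 4 trees catch fire, 4 burn out
  .FTTT
  ...TT
  ...FT
  ..FTT
  .FTTT
Step 4: 5 trees catch fire, 4 burn out
  ..FTT
  ...FT
  ....F
  ...FT
  ..FTT

..FTT
...FT
....F
...FT
..FTT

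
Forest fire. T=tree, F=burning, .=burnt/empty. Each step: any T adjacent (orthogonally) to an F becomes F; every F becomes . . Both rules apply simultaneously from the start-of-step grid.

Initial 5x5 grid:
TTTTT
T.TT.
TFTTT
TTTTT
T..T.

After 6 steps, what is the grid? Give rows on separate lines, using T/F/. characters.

Step 1: 3 trees catch fire, 1 burn out
  TTTTT
  T.TT.
  F.FTT
  TFTTT
  T..T.
Step 2: 5 trees catch fire, 3 burn out
  TTTTT
  F.FT.
  ...FT
  F.FTT
  T..T.
Step 3: 6 trees catch fire, 5 burn out
  FTFTT
  ...F.
  ....F
  ...FT
  F..T.
Step 4: 4 trees catch fire, 6 burn out
  .F.FT
  .....
  .....
  ....F
  ...F.
Step 5: 1 trees catch fire, 4 burn out
  ....F
  .....
  .....
  .....
  .....
Step 6: 0 trees catch fire, 1 burn out
  .....
  .....
  .....
  .....
  .....

.....
.....
.....
.....
.....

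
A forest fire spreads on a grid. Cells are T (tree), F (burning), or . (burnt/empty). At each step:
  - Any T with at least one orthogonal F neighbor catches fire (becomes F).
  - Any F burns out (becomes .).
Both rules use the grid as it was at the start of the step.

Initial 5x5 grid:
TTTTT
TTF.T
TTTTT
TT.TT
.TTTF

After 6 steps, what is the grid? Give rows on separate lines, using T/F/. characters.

Step 1: 5 trees catch fire, 2 burn out
  TTFTT
  TF..T
  TTFTT
  TT.TF
  .TTF.
Step 2: 8 trees catch fire, 5 burn out
  TF.FT
  F...T
  TF.FF
  TT.F.
  .TF..
Step 3: 6 trees catch fire, 8 burn out
  F...F
  ....F
  F....
  TF...
  .F...
Step 4: 1 trees catch fire, 6 burn out
  .....
  .....
  .....
  F....
  .....
Step 5: 0 trees catch fire, 1 burn out
  .....
  .....
  .....
  .....
  .....
Step 6: 0 trees catch fire, 0 burn out
  .....
  .....
  .....
  .....
  .....

.....
.....
.....
.....
.....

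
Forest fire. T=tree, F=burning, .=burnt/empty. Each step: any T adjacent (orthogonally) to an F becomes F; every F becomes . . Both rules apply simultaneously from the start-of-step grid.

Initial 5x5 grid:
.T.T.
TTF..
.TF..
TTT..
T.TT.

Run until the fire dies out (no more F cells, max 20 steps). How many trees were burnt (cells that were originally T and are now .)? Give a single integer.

Step 1: +3 fires, +2 burnt (F count now 3)
Step 2: +4 fires, +3 burnt (F count now 4)
Step 3: +2 fires, +4 burnt (F count now 2)
Step 4: +1 fires, +2 burnt (F count now 1)
Step 5: +0 fires, +1 burnt (F count now 0)
Fire out after step 5
Initially T: 11, now '.': 24
Total burnt (originally-T cells now '.'): 10

Answer: 10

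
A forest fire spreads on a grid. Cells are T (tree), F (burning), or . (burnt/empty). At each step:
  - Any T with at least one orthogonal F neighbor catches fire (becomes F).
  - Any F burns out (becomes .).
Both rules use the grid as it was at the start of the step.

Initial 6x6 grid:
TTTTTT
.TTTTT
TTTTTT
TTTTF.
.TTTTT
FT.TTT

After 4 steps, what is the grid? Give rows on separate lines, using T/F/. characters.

Step 1: 4 trees catch fire, 2 burn out
  TTTTTT
  .TTTTT
  TTTTFT
  TTTF..
  .TTTFT
  .F.TTT
Step 2: 8 trees catch fire, 4 burn out
  TTTTTT
  .TTTFT
  TTTF.F
  TTF...
  .FTF.F
  ...TFT
Step 3: 8 trees catch fire, 8 burn out
  TTTTFT
  .TTF.F
  TTF...
  TF....
  ..F...
  ...F.F
Step 4: 5 trees catch fire, 8 burn out
  TTTF.F
  .TF...
  TF....
  F.....
  ......
  ......

TTTF.F
.TF...
TF....
F.....
......
......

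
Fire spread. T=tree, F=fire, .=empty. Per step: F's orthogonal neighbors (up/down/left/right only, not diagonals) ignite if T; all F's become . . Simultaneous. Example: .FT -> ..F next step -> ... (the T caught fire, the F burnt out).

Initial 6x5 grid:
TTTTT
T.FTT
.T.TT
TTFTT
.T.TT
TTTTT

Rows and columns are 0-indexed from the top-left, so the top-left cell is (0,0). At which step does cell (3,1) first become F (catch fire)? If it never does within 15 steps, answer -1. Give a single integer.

Step 1: cell (3,1)='F' (+4 fires, +2 burnt)
  -> target ignites at step 1
Step 2: cell (3,1)='.' (+9 fires, +4 burnt)
Step 3: cell (3,1)='.' (+6 fires, +9 burnt)
Step 4: cell (3,1)='.' (+4 fires, +6 burnt)
Step 5: cell (3,1)='.' (+0 fires, +4 burnt)
  fire out at step 5

1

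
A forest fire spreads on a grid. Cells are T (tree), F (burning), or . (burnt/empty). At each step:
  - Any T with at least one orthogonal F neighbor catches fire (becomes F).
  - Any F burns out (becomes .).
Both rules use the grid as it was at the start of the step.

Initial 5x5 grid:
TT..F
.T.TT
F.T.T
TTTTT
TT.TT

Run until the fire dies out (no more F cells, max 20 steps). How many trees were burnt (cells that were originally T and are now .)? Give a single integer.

Answer: 13

Derivation:
Step 1: +2 fires, +2 burnt (F count now 2)
Step 2: +4 fires, +2 burnt (F count now 4)
Step 3: +3 fires, +4 burnt (F count now 3)
Step 4: +3 fires, +3 burnt (F count now 3)
Step 5: +1 fires, +3 burnt (F count now 1)
Step 6: +0 fires, +1 burnt (F count now 0)
Fire out after step 6
Initially T: 16, now '.': 22
Total burnt (originally-T cells now '.'): 13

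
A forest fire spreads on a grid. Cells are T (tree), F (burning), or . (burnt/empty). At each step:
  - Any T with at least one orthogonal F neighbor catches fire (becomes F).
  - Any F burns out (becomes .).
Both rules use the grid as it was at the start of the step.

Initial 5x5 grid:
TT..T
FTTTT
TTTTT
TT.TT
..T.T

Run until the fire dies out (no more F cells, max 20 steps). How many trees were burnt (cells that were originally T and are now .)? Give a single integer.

Step 1: +3 fires, +1 burnt (F count now 3)
Step 2: +4 fires, +3 burnt (F count now 4)
Step 3: +3 fires, +4 burnt (F count now 3)
Step 4: +2 fires, +3 burnt (F count now 2)
Step 5: +3 fires, +2 burnt (F count now 3)
Step 6: +1 fires, +3 burnt (F count now 1)
Step 7: +1 fires, +1 burnt (F count now 1)
Step 8: +0 fires, +1 burnt (F count now 0)
Fire out after step 8
Initially T: 18, now '.': 24
Total burnt (originally-T cells now '.'): 17

Answer: 17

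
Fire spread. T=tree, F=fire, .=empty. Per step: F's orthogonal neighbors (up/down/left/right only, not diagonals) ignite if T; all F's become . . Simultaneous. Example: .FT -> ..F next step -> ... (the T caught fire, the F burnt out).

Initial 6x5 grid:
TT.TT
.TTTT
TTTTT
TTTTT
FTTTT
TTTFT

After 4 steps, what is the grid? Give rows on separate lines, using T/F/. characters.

Step 1: 6 trees catch fire, 2 burn out
  TT.TT
  .TTTT
  TTTTT
  FTTTT
  .FTFT
  FTF.F
Step 2: 6 trees catch fire, 6 burn out
  TT.TT
  .TTTT
  FTTTT
  .FTFT
  ..F.F
  .F...
Step 3: 4 trees catch fire, 6 burn out
  TT.TT
  .TTTT
  .FTFT
  ..F.F
  .....
  .....
Step 4: 4 trees catch fire, 4 burn out
  TT.TT
  .FTFT
  ..F.F
  .....
  .....
  .....

TT.TT
.FTFT
..F.F
.....
.....
.....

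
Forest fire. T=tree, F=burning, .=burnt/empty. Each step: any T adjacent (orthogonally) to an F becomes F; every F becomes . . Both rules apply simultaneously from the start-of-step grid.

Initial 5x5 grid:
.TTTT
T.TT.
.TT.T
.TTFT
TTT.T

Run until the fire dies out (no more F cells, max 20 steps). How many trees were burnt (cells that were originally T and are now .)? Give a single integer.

Answer: 16

Derivation:
Step 1: +2 fires, +1 burnt (F count now 2)
Step 2: +5 fires, +2 burnt (F count now 5)
Step 3: +3 fires, +5 burnt (F count now 3)
Step 4: +3 fires, +3 burnt (F count now 3)
Step 5: +2 fires, +3 burnt (F count now 2)
Step 6: +1 fires, +2 burnt (F count now 1)
Step 7: +0 fires, +1 burnt (F count now 0)
Fire out after step 7
Initially T: 17, now '.': 24
Total burnt (originally-T cells now '.'): 16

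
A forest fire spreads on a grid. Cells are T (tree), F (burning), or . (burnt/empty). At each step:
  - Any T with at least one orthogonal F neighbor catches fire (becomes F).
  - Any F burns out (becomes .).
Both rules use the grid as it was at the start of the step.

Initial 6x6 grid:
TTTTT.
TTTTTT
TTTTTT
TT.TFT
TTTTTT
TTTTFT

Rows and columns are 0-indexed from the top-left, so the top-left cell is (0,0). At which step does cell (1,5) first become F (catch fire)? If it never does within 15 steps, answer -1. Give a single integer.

Step 1: cell (1,5)='T' (+6 fires, +2 burnt)
Step 2: cell (1,5)='T' (+6 fires, +6 burnt)
Step 3: cell (1,5)='F' (+6 fires, +6 burnt)
  -> target ignites at step 3
Step 4: cell (1,5)='.' (+5 fires, +6 burnt)
Step 5: cell (1,5)='.' (+5 fires, +5 burnt)
Step 6: cell (1,5)='.' (+3 fires, +5 burnt)
Step 7: cell (1,5)='.' (+1 fires, +3 burnt)
Step 8: cell (1,5)='.' (+0 fires, +1 burnt)
  fire out at step 8

3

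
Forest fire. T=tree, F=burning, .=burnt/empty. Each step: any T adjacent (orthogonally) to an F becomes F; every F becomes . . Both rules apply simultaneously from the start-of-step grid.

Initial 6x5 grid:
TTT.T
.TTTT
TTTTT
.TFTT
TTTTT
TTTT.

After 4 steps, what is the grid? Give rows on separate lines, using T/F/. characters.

Step 1: 4 trees catch fire, 1 burn out
  TTT.T
  .TTTT
  TTFTT
  .F.FT
  TTFTT
  TTTT.
Step 2: 7 trees catch fire, 4 burn out
  TTT.T
  .TFTT
  TF.FT
  ....F
  TF.FT
  TTFT.
Step 3: 9 trees catch fire, 7 burn out
  TTF.T
  .F.FT
  F...F
  .....
  F...F
  TF.F.
Step 4: 3 trees catch fire, 9 burn out
  TF..T
  ....F
  .....
  .....
  .....
  F....

TF..T
....F
.....
.....
.....
F....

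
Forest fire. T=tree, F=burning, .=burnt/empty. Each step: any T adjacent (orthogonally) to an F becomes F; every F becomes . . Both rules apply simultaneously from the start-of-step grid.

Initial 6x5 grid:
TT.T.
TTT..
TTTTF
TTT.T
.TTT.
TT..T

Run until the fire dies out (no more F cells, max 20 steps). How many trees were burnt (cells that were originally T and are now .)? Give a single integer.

Step 1: +2 fires, +1 burnt (F count now 2)
Step 2: +1 fires, +2 burnt (F count now 1)
Step 3: +3 fires, +1 burnt (F count now 3)
Step 4: +4 fires, +3 burnt (F count now 4)
Step 5: +5 fires, +4 burnt (F count now 5)
Step 6: +2 fires, +5 burnt (F count now 2)
Step 7: +1 fires, +2 burnt (F count now 1)
Step 8: +0 fires, +1 burnt (F count now 0)
Fire out after step 8
Initially T: 20, now '.': 28
Total burnt (originally-T cells now '.'): 18

Answer: 18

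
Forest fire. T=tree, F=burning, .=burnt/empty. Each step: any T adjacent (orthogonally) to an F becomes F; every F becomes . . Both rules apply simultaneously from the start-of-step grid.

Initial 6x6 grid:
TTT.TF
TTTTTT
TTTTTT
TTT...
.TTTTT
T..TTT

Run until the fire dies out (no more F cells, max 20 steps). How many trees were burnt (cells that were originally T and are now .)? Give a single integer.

Step 1: +2 fires, +1 burnt (F count now 2)
Step 2: +2 fires, +2 burnt (F count now 2)
Step 3: +2 fires, +2 burnt (F count now 2)
Step 4: +2 fires, +2 burnt (F count now 2)
Step 5: +3 fires, +2 burnt (F count now 3)
Step 6: +4 fires, +3 burnt (F count now 4)
Step 7: +4 fires, +4 burnt (F count now 4)
Step 8: +3 fires, +4 burnt (F count now 3)
Step 9: +2 fires, +3 burnt (F count now 2)
Step 10: +2 fires, +2 burnt (F count now 2)
Step 11: +1 fires, +2 burnt (F count now 1)
Step 12: +0 fires, +1 burnt (F count now 0)
Fire out after step 12
Initially T: 28, now '.': 35
Total burnt (originally-T cells now '.'): 27

Answer: 27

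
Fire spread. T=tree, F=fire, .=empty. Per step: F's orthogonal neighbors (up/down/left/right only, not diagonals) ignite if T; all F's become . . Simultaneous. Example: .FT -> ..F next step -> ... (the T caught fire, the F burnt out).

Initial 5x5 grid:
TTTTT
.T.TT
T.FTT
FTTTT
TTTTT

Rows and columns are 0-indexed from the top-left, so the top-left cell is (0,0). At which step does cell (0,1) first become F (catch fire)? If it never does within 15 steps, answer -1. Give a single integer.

Step 1: cell (0,1)='T' (+5 fires, +2 burnt)
Step 2: cell (0,1)='T' (+5 fires, +5 burnt)
Step 3: cell (0,1)='T' (+4 fires, +5 burnt)
Step 4: cell (0,1)='T' (+3 fires, +4 burnt)
Step 5: cell (0,1)='F' (+1 fires, +3 burnt)
  -> target ignites at step 5
Step 6: cell (0,1)='.' (+2 fires, +1 burnt)
Step 7: cell (0,1)='.' (+0 fires, +2 burnt)
  fire out at step 7

5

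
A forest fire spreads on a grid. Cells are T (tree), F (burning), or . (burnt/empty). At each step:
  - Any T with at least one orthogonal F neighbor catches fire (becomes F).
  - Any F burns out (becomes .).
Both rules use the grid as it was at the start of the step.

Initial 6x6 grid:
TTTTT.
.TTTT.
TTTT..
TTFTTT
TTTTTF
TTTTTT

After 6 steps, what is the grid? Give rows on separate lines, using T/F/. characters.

Step 1: 7 trees catch fire, 2 burn out
  TTTTT.
  .TTTT.
  TTFT..
  TF.FTF
  TTFTF.
  TTTTTF
Step 2: 9 trees catch fire, 7 burn out
  TTTTT.
  .TFTT.
  TF.F..
  F...F.
  TF.F..
  TTFTF.
Step 3: 7 trees catch fire, 9 burn out
  TTFTT.
  .F.FT.
  F.....
  ......
  F.....
  TF.F..
Step 4: 4 trees catch fire, 7 burn out
  TF.FT.
  ....F.
  ......
  ......
  ......
  F.....
Step 5: 2 trees catch fire, 4 burn out
  F...F.
  ......
  ......
  ......
  ......
  ......
Step 6: 0 trees catch fire, 2 burn out
  ......
  ......
  ......
  ......
  ......
  ......

......
......
......
......
......
......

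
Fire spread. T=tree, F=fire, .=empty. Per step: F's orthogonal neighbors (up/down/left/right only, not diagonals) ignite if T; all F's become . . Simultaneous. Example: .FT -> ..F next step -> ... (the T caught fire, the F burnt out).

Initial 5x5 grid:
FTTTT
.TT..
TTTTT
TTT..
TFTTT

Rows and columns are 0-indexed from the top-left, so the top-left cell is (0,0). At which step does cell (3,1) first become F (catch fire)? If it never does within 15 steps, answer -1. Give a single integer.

Step 1: cell (3,1)='F' (+4 fires, +2 burnt)
  -> target ignites at step 1
Step 2: cell (3,1)='.' (+6 fires, +4 burnt)
Step 3: cell (3,1)='.' (+5 fires, +6 burnt)
Step 4: cell (3,1)='.' (+2 fires, +5 burnt)
Step 5: cell (3,1)='.' (+1 fires, +2 burnt)
Step 6: cell (3,1)='.' (+0 fires, +1 burnt)
  fire out at step 6

1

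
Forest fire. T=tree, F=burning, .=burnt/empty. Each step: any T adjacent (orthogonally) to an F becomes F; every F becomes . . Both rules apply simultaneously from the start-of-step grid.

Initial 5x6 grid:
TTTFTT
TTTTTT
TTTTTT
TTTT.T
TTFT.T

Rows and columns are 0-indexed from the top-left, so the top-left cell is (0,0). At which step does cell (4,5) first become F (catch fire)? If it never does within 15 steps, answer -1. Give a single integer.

Step 1: cell (4,5)='T' (+6 fires, +2 burnt)
Step 2: cell (4,5)='T' (+9 fires, +6 burnt)
Step 3: cell (4,5)='T' (+6 fires, +9 burnt)
Step 4: cell (4,5)='T' (+3 fires, +6 burnt)
Step 5: cell (4,5)='T' (+1 fires, +3 burnt)
Step 6: cell (4,5)='F' (+1 fires, +1 burnt)
  -> target ignites at step 6
Step 7: cell (4,5)='.' (+0 fires, +1 burnt)
  fire out at step 7

6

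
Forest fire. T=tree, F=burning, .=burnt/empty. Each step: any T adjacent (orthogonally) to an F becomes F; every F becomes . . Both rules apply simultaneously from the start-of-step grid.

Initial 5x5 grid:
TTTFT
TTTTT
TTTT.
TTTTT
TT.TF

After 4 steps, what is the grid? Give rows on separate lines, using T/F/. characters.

Step 1: 5 trees catch fire, 2 burn out
  TTF.F
  TTTFT
  TTTT.
  TTTTF
  TT.F.
Step 2: 5 trees catch fire, 5 burn out
  TF...
  TTF.F
  TTTF.
  TTTF.
  TT...
Step 3: 4 trees catch fire, 5 burn out
  F....
  TF...
  TTF..
  TTF..
  TT...
Step 4: 3 trees catch fire, 4 burn out
  .....
  F....
  TF...
  TF...
  TT...

.....
F....
TF...
TF...
TT...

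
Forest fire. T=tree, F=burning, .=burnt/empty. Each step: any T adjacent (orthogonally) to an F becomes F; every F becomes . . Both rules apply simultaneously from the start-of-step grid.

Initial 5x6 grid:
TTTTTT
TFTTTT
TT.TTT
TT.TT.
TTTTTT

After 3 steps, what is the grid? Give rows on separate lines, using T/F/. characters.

Step 1: 4 trees catch fire, 1 burn out
  TFTTTT
  F.FTTT
  TF.TTT
  TT.TT.
  TTTTTT
Step 2: 5 trees catch fire, 4 burn out
  F.FTTT
  ...FTT
  F..TTT
  TF.TT.
  TTTTTT
Step 3: 5 trees catch fire, 5 burn out
  ...FTT
  ....FT
  ...FTT
  F..TT.
  TFTTTT

...FTT
....FT
...FTT
F..TT.
TFTTTT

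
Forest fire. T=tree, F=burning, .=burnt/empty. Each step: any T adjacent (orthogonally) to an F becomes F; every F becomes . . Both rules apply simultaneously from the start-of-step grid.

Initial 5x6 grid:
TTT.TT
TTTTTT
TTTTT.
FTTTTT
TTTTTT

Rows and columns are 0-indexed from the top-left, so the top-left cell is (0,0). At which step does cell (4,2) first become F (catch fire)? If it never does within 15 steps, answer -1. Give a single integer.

Step 1: cell (4,2)='T' (+3 fires, +1 burnt)
Step 2: cell (4,2)='T' (+4 fires, +3 burnt)
Step 3: cell (4,2)='F' (+5 fires, +4 burnt)
  -> target ignites at step 3
Step 4: cell (4,2)='.' (+5 fires, +5 burnt)
Step 5: cell (4,2)='.' (+5 fires, +5 burnt)
Step 6: cell (4,2)='.' (+2 fires, +5 burnt)
Step 7: cell (4,2)='.' (+2 fires, +2 burnt)
Step 8: cell (4,2)='.' (+1 fires, +2 burnt)
Step 9: cell (4,2)='.' (+0 fires, +1 burnt)
  fire out at step 9

3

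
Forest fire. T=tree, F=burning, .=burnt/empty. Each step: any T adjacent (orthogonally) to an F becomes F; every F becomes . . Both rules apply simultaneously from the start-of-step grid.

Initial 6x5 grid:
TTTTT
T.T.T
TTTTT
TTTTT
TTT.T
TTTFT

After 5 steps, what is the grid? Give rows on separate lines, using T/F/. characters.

Step 1: 2 trees catch fire, 1 burn out
  TTTTT
  T.T.T
  TTTTT
  TTTTT
  TTT.T
  TTF.F
Step 2: 3 trees catch fire, 2 burn out
  TTTTT
  T.T.T
  TTTTT
  TTTTT
  TTF.F
  TF...
Step 3: 4 trees catch fire, 3 burn out
  TTTTT
  T.T.T
  TTTTT
  TTFTF
  TF...
  F....
Step 4: 5 trees catch fire, 4 burn out
  TTTTT
  T.T.T
  TTFTF
  TF.F.
  F....
  .....
Step 5: 5 trees catch fire, 5 burn out
  TTTTT
  T.F.F
  TF.F.
  F....
  .....
  .....

TTTTT
T.F.F
TF.F.
F....
.....
.....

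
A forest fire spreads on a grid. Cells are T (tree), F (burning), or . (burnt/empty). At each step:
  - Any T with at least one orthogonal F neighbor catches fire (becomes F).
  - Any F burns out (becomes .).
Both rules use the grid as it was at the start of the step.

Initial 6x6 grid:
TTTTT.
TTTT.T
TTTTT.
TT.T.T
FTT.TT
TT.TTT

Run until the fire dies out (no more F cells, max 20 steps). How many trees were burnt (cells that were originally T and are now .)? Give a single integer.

Answer: 21

Derivation:
Step 1: +3 fires, +1 burnt (F count now 3)
Step 2: +4 fires, +3 burnt (F count now 4)
Step 3: +2 fires, +4 burnt (F count now 2)
Step 4: +3 fires, +2 burnt (F count now 3)
Step 5: +3 fires, +3 burnt (F count now 3)
Step 6: +4 fires, +3 burnt (F count now 4)
Step 7: +1 fires, +4 burnt (F count now 1)
Step 8: +1 fires, +1 burnt (F count now 1)
Step 9: +0 fires, +1 burnt (F count now 0)
Fire out after step 9
Initially T: 28, now '.': 29
Total burnt (originally-T cells now '.'): 21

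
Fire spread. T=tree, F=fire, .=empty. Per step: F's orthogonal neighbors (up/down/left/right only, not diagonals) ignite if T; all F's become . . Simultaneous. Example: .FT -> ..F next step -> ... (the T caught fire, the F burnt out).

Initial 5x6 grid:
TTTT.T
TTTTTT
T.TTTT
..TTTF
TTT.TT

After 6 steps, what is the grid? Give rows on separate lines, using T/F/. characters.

Step 1: 3 trees catch fire, 1 burn out
  TTTT.T
  TTTTTT
  T.TTTF
  ..TTF.
  TTT.TF
Step 2: 4 trees catch fire, 3 burn out
  TTTT.T
  TTTTTF
  T.TTF.
  ..TF..
  TTT.F.
Step 3: 4 trees catch fire, 4 burn out
  TTTT.F
  TTTTF.
  T.TF..
  ..F...
  TTT...
Step 4: 3 trees catch fire, 4 burn out
  TTTT..
  TTTF..
  T.F...
  ......
  TTF...
Step 5: 3 trees catch fire, 3 burn out
  TTTF..
  TTF...
  T.....
  ......
  TF....
Step 6: 3 trees catch fire, 3 burn out
  TTF...
  TF....
  T.....
  ......
  F.....

TTF...
TF....
T.....
......
F.....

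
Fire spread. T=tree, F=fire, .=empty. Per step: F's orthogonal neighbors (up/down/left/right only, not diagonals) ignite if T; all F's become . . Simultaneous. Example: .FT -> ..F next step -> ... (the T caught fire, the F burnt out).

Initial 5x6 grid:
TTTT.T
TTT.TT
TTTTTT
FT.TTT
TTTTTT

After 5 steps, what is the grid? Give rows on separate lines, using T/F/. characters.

Step 1: 3 trees catch fire, 1 burn out
  TTTT.T
  TTT.TT
  FTTTTT
  .F.TTT
  FTTTTT
Step 2: 3 trees catch fire, 3 burn out
  TTTT.T
  FTT.TT
  .FTTTT
  ...TTT
  .FTTTT
Step 3: 4 trees catch fire, 3 burn out
  FTTT.T
  .FT.TT
  ..FTTT
  ...TTT
  ..FTTT
Step 4: 4 trees catch fire, 4 burn out
  .FTT.T
  ..F.TT
  ...FTT
  ...TTT
  ...FTT
Step 5: 4 trees catch fire, 4 burn out
  ..FT.T
  ....TT
  ....FT
  ...FTT
  ....FT

..FT.T
....TT
....FT
...FTT
....FT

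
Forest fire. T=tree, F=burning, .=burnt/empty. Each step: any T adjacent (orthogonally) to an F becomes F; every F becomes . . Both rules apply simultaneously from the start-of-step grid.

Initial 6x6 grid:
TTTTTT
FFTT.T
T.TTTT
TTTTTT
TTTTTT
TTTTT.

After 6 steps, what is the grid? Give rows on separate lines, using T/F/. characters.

Step 1: 4 trees catch fire, 2 burn out
  FFTTTT
  ..FT.T
  F.TTTT
  TTTTTT
  TTTTTT
  TTTTT.
Step 2: 4 trees catch fire, 4 burn out
  ..FTTT
  ...F.T
  ..FTTT
  FTTTTT
  TTTTTT
  TTTTT.
Step 3: 5 trees catch fire, 4 burn out
  ...FTT
  .....T
  ...FTT
  .FFTTT
  FTTTTT
  TTTTT.
Step 4: 6 trees catch fire, 5 burn out
  ....FT
  .....T
  ....FT
  ...FTT
  .FFTTT
  FTTTT.
Step 5: 6 trees catch fire, 6 burn out
  .....F
  .....T
  .....F
  ....FT
  ...FTT
  .FFTT.
Step 6: 4 trees catch fire, 6 burn out
  ......
  .....F
  ......
  .....F
  ....FT
  ...FT.

......
.....F
......
.....F
....FT
...FT.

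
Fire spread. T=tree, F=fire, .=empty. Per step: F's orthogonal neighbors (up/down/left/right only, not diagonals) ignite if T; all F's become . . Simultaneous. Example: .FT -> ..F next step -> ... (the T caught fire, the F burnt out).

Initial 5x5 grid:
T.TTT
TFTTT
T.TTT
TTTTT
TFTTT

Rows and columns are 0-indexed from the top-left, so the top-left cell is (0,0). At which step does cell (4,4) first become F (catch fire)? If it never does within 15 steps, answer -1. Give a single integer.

Step 1: cell (4,4)='T' (+5 fires, +2 burnt)
Step 2: cell (4,4)='T' (+8 fires, +5 burnt)
Step 3: cell (4,4)='F' (+5 fires, +8 burnt)
  -> target ignites at step 3
Step 4: cell (4,4)='.' (+3 fires, +5 burnt)
Step 5: cell (4,4)='.' (+0 fires, +3 burnt)
  fire out at step 5

3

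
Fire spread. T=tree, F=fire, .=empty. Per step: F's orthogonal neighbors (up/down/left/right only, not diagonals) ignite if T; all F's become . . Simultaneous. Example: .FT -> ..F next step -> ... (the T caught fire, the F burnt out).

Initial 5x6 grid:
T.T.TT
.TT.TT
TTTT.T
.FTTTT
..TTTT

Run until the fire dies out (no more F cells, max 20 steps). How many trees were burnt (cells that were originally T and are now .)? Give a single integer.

Step 1: +2 fires, +1 burnt (F count now 2)
Step 2: +5 fires, +2 burnt (F count now 5)
Step 3: +4 fires, +5 burnt (F count now 4)
Step 4: +3 fires, +4 burnt (F count now 3)
Step 5: +2 fires, +3 burnt (F count now 2)
Step 6: +1 fires, +2 burnt (F count now 1)
Step 7: +2 fires, +1 burnt (F count now 2)
Step 8: +1 fires, +2 burnt (F count now 1)
Step 9: +0 fires, +1 burnt (F count now 0)
Fire out after step 9
Initially T: 21, now '.': 29
Total burnt (originally-T cells now '.'): 20

Answer: 20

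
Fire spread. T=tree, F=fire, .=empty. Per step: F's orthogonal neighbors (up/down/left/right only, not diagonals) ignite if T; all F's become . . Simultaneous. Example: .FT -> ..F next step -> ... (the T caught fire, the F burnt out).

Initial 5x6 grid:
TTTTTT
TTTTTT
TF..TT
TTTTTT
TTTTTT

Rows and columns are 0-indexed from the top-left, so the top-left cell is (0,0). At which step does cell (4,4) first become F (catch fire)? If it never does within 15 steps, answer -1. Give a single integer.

Step 1: cell (4,4)='T' (+3 fires, +1 burnt)
Step 2: cell (4,4)='T' (+6 fires, +3 burnt)
Step 3: cell (4,4)='T' (+6 fires, +6 burnt)
Step 4: cell (4,4)='T' (+4 fires, +6 burnt)
Step 5: cell (4,4)='F' (+5 fires, +4 burnt)
  -> target ignites at step 5
Step 6: cell (4,4)='.' (+3 fires, +5 burnt)
Step 7: cell (4,4)='.' (+0 fires, +3 burnt)
  fire out at step 7

5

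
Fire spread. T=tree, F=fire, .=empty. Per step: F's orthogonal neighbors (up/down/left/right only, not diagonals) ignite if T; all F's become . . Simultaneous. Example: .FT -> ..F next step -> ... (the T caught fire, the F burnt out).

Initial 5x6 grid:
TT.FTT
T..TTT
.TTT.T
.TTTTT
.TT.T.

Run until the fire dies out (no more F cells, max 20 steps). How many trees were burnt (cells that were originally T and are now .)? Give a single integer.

Step 1: +2 fires, +1 burnt (F count now 2)
Step 2: +3 fires, +2 burnt (F count now 3)
Step 3: +3 fires, +3 burnt (F count now 3)
Step 4: +4 fires, +3 burnt (F count now 4)
Step 5: +4 fires, +4 burnt (F count now 4)
Step 6: +1 fires, +4 burnt (F count now 1)
Step 7: +0 fires, +1 burnt (F count now 0)
Fire out after step 7
Initially T: 20, now '.': 27
Total burnt (originally-T cells now '.'): 17

Answer: 17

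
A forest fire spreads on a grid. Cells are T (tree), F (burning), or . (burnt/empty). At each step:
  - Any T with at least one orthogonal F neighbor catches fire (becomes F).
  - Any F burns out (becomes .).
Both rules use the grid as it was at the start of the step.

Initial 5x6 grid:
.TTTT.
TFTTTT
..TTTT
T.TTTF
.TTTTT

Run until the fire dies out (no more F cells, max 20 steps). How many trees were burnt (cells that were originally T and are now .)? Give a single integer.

Step 1: +6 fires, +2 burnt (F count now 6)
Step 2: +7 fires, +6 burnt (F count now 7)
Step 3: +5 fires, +7 burnt (F count now 5)
Step 4: +2 fires, +5 burnt (F count now 2)
Step 5: +1 fires, +2 burnt (F count now 1)
Step 6: +0 fires, +1 burnt (F count now 0)
Fire out after step 6
Initially T: 22, now '.': 29
Total burnt (originally-T cells now '.'): 21

Answer: 21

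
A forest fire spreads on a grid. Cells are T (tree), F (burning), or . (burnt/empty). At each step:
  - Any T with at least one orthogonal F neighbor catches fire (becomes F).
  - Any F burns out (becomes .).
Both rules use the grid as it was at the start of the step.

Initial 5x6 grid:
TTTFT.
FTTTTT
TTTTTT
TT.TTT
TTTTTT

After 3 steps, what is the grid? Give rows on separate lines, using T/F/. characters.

Step 1: 6 trees catch fire, 2 burn out
  FTF.F.
  .FTFTT
  FTTTTT
  TT.TTT
  TTTTTT
Step 2: 6 trees catch fire, 6 burn out
  .F....
  ..F.FT
  .FTFTT
  FT.TTT
  TTTTTT
Step 3: 6 trees catch fire, 6 burn out
  ......
  .....F
  ..F.FT
  .F.FTT
  FTTTTT

......
.....F
..F.FT
.F.FTT
FTTTTT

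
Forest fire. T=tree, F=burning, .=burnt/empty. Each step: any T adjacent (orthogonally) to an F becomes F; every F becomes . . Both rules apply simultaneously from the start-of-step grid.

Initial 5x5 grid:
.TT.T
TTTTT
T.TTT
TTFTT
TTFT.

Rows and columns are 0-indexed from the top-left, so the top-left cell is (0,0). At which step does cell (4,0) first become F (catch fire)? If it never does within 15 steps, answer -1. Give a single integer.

Step 1: cell (4,0)='T' (+5 fires, +2 burnt)
Step 2: cell (4,0)='F' (+5 fires, +5 burnt)
  -> target ignites at step 2
Step 3: cell (4,0)='.' (+5 fires, +5 burnt)
Step 4: cell (4,0)='.' (+3 fires, +5 burnt)
Step 5: cell (4,0)='.' (+1 fires, +3 burnt)
Step 6: cell (4,0)='.' (+0 fires, +1 burnt)
  fire out at step 6

2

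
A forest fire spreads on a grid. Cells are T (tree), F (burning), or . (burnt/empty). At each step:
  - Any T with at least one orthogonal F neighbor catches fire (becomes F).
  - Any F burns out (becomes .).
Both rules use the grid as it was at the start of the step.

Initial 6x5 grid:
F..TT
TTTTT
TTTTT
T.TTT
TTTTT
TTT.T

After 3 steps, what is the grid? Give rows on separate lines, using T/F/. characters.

Step 1: 1 trees catch fire, 1 burn out
  ...TT
  FTTTT
  TTTTT
  T.TTT
  TTTTT
  TTT.T
Step 2: 2 trees catch fire, 1 burn out
  ...TT
  .FTTT
  FTTTT
  T.TTT
  TTTTT
  TTT.T
Step 3: 3 trees catch fire, 2 burn out
  ...TT
  ..FTT
  .FTTT
  F.TTT
  TTTTT
  TTT.T

...TT
..FTT
.FTTT
F.TTT
TTTTT
TTT.T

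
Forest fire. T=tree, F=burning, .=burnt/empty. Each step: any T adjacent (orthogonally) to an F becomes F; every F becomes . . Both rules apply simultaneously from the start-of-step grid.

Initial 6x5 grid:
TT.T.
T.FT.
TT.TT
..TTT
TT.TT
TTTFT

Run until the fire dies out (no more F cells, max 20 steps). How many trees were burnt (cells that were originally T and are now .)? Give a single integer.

Step 1: +4 fires, +2 burnt (F count now 4)
Step 2: +5 fires, +4 burnt (F count now 5)
Step 3: +5 fires, +5 burnt (F count now 5)
Step 4: +1 fires, +5 burnt (F count now 1)
Step 5: +0 fires, +1 burnt (F count now 0)
Fire out after step 5
Initially T: 20, now '.': 25
Total burnt (originally-T cells now '.'): 15

Answer: 15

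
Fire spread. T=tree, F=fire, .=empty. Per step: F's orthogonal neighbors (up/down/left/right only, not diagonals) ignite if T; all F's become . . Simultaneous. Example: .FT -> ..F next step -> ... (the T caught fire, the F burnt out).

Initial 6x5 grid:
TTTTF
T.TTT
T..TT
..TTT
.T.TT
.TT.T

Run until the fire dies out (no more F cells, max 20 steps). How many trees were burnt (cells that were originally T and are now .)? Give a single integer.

Answer: 17

Derivation:
Step 1: +2 fires, +1 burnt (F count now 2)
Step 2: +3 fires, +2 burnt (F count now 3)
Step 3: +4 fires, +3 burnt (F count now 4)
Step 4: +3 fires, +4 burnt (F count now 3)
Step 5: +4 fires, +3 burnt (F count now 4)
Step 6: +1 fires, +4 burnt (F count now 1)
Step 7: +0 fires, +1 burnt (F count now 0)
Fire out after step 7
Initially T: 20, now '.': 27
Total burnt (originally-T cells now '.'): 17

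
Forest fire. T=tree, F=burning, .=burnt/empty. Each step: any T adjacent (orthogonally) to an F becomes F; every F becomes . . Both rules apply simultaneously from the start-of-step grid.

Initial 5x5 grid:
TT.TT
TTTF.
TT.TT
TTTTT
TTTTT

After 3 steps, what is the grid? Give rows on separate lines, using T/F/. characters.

Step 1: 3 trees catch fire, 1 burn out
  TT.FT
  TTF..
  TT.FT
  TTTTT
  TTTTT
Step 2: 4 trees catch fire, 3 burn out
  TT..F
  TF...
  TT..F
  TTTFT
  TTTTT
Step 3: 6 trees catch fire, 4 burn out
  TF...
  F....
  TF...
  TTF.F
  TTTFT

TF...
F....
TF...
TTF.F
TTTFT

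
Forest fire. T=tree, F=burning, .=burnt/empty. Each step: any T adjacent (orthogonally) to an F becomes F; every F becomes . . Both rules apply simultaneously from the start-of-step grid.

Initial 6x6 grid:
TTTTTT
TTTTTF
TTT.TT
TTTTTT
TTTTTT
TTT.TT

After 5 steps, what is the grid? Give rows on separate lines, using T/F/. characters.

Step 1: 3 trees catch fire, 1 burn out
  TTTTTF
  TTTTF.
  TTT.TF
  TTTTTT
  TTTTTT
  TTT.TT
Step 2: 4 trees catch fire, 3 burn out
  TTTTF.
  TTTF..
  TTT.F.
  TTTTTF
  TTTTTT
  TTT.TT
Step 3: 4 trees catch fire, 4 burn out
  TTTF..
  TTF...
  TTT...
  TTTTF.
  TTTTTF
  TTT.TT
Step 4: 6 trees catch fire, 4 burn out
  TTF...
  TF....
  TTF...
  TTTF..
  TTTTF.
  TTT.TF
Step 5: 6 trees catch fire, 6 burn out
  TF....
  F.....
  TF....
  TTF...
  TTTF..
  TTT.F.

TF....
F.....
TF....
TTF...
TTTF..
TTT.F.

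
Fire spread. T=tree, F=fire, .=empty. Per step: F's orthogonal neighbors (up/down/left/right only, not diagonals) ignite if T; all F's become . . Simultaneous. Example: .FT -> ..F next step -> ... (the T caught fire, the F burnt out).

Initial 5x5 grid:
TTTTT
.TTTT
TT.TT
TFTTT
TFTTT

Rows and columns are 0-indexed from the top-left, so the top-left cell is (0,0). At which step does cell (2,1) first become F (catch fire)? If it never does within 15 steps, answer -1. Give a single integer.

Step 1: cell (2,1)='F' (+5 fires, +2 burnt)
  -> target ignites at step 1
Step 2: cell (2,1)='.' (+4 fires, +5 burnt)
Step 3: cell (2,1)='.' (+5 fires, +4 burnt)
Step 4: cell (2,1)='.' (+4 fires, +5 burnt)
Step 5: cell (2,1)='.' (+2 fires, +4 burnt)
Step 6: cell (2,1)='.' (+1 fires, +2 burnt)
Step 7: cell (2,1)='.' (+0 fires, +1 burnt)
  fire out at step 7

1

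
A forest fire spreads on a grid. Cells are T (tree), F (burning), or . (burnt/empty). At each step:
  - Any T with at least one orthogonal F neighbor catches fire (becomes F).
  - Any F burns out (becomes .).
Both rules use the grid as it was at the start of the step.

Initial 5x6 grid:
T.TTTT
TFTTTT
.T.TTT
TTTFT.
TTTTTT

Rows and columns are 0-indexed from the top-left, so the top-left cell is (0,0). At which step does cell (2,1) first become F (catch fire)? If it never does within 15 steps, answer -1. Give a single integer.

Step 1: cell (2,1)='F' (+7 fires, +2 burnt)
  -> target ignites at step 1
Step 2: cell (2,1)='.' (+7 fires, +7 burnt)
Step 3: cell (2,1)='.' (+6 fires, +7 burnt)
Step 4: cell (2,1)='.' (+3 fires, +6 burnt)
Step 5: cell (2,1)='.' (+1 fires, +3 burnt)
Step 6: cell (2,1)='.' (+0 fires, +1 burnt)
  fire out at step 6

1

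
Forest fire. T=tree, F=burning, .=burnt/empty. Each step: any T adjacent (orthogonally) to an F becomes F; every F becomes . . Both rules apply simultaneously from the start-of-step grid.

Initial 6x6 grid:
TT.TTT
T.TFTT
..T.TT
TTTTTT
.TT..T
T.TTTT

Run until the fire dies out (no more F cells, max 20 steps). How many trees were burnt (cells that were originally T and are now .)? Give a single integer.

Step 1: +3 fires, +1 burnt (F count now 3)
Step 2: +4 fires, +3 burnt (F count now 4)
Step 3: +4 fires, +4 burnt (F count now 4)
Step 4: +4 fires, +4 burnt (F count now 4)
Step 5: +4 fires, +4 burnt (F count now 4)
Step 6: +2 fires, +4 burnt (F count now 2)
Step 7: +1 fires, +2 burnt (F count now 1)
Step 8: +0 fires, +1 burnt (F count now 0)
Fire out after step 8
Initially T: 26, now '.': 32
Total burnt (originally-T cells now '.'): 22

Answer: 22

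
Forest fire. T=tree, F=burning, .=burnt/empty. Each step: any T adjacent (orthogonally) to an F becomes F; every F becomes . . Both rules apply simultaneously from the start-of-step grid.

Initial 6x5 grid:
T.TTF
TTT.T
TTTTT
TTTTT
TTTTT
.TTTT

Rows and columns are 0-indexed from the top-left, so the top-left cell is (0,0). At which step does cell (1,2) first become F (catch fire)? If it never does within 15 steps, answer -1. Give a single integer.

Step 1: cell (1,2)='T' (+2 fires, +1 burnt)
Step 2: cell (1,2)='T' (+2 fires, +2 burnt)
Step 3: cell (1,2)='F' (+3 fires, +2 burnt)
  -> target ignites at step 3
Step 4: cell (1,2)='.' (+4 fires, +3 burnt)
Step 5: cell (1,2)='.' (+5 fires, +4 burnt)
Step 6: cell (1,2)='.' (+5 fires, +5 burnt)
Step 7: cell (1,2)='.' (+3 fires, +5 burnt)
Step 8: cell (1,2)='.' (+2 fires, +3 burnt)
Step 9: cell (1,2)='.' (+0 fires, +2 burnt)
  fire out at step 9

3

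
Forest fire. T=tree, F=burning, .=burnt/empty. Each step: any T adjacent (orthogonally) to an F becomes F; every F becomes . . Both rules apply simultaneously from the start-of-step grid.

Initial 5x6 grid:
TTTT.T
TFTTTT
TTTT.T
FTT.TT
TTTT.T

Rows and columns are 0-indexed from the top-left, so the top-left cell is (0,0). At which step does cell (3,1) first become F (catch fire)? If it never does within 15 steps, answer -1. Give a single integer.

Step 1: cell (3,1)='F' (+7 fires, +2 burnt)
  -> target ignites at step 1
Step 2: cell (3,1)='.' (+6 fires, +7 burnt)
Step 3: cell (3,1)='.' (+4 fires, +6 burnt)
Step 4: cell (3,1)='.' (+2 fires, +4 burnt)
Step 5: cell (3,1)='.' (+2 fires, +2 burnt)
Step 6: cell (3,1)='.' (+1 fires, +2 burnt)
Step 7: cell (3,1)='.' (+2 fires, +1 burnt)
Step 8: cell (3,1)='.' (+0 fires, +2 burnt)
  fire out at step 8

1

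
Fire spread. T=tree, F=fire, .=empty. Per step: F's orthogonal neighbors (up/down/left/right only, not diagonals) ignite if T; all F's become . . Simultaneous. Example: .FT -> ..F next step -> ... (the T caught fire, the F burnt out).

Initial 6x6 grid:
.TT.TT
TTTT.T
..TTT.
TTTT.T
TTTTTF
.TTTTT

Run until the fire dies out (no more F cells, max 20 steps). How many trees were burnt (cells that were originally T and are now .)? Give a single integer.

Answer: 24

Derivation:
Step 1: +3 fires, +1 burnt (F count now 3)
Step 2: +2 fires, +3 burnt (F count now 2)
Step 3: +3 fires, +2 burnt (F count now 3)
Step 4: +4 fires, +3 burnt (F count now 4)
Step 5: +6 fires, +4 burnt (F count now 6)
Step 6: +2 fires, +6 burnt (F count now 2)
Step 7: +2 fires, +2 burnt (F count now 2)
Step 8: +2 fires, +2 burnt (F count now 2)
Step 9: +0 fires, +2 burnt (F count now 0)
Fire out after step 9
Initially T: 27, now '.': 33
Total burnt (originally-T cells now '.'): 24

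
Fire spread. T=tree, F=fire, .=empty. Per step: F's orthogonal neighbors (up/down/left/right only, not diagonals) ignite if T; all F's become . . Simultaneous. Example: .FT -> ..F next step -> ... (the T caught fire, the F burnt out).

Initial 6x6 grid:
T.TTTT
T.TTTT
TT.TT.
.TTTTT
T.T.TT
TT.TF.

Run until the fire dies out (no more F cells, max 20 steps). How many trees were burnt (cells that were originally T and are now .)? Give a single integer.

Step 1: +2 fires, +1 burnt (F count now 2)
Step 2: +2 fires, +2 burnt (F count now 2)
Step 3: +3 fires, +2 burnt (F count now 3)
Step 4: +3 fires, +3 burnt (F count now 3)
Step 5: +5 fires, +3 burnt (F count now 5)
Step 6: +4 fires, +5 burnt (F count now 4)
Step 7: +2 fires, +4 burnt (F count now 2)
Step 8: +1 fires, +2 burnt (F count now 1)
Step 9: +1 fires, +1 burnt (F count now 1)
Step 10: +0 fires, +1 burnt (F count now 0)
Fire out after step 10
Initially T: 26, now '.': 33
Total burnt (originally-T cells now '.'): 23

Answer: 23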